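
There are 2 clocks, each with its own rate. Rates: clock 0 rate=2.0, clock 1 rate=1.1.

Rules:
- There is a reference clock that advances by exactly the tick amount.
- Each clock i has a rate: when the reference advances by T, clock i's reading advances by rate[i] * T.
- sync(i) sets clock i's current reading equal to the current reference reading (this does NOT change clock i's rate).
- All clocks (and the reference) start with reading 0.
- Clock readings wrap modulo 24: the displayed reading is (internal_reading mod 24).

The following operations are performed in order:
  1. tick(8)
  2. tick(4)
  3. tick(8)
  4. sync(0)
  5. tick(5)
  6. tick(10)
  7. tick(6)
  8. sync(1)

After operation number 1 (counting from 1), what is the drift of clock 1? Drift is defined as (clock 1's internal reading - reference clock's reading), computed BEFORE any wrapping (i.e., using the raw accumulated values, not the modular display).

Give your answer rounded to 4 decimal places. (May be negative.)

Answer: 0.8000

Derivation:
After op 1 tick(8): ref=8.0000 raw=[16.0000 8.8000]
Drift of clock 1 after op 1: 8.8000 - 8.0000 = 0.8000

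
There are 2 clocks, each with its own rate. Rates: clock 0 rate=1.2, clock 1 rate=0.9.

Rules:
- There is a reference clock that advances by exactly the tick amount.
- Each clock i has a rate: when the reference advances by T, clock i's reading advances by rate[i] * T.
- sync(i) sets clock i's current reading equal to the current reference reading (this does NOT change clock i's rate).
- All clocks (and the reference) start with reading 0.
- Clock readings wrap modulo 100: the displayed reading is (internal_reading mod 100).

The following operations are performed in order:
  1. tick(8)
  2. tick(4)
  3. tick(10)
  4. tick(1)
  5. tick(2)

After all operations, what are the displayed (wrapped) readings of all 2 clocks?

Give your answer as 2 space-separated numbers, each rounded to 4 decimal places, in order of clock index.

After op 1 tick(8): ref=8.0000 raw=[9.6000 7.2000]
After op 2 tick(4): ref=12.0000 raw=[14.4000 10.8000]
After op 3 tick(10): ref=22.0000 raw=[26.4000 19.8000]
After op 4 tick(1): ref=23.0000 raw=[27.6000 20.7000]
After op 5 tick(2): ref=25.0000 raw=[30.0000 22.5000]
Wrap final raw readings (mod 100): 30.0000 mod 100 = 30.0000; 22.5000 mod 100 = 22.5000

Answer: 30.0000 22.5000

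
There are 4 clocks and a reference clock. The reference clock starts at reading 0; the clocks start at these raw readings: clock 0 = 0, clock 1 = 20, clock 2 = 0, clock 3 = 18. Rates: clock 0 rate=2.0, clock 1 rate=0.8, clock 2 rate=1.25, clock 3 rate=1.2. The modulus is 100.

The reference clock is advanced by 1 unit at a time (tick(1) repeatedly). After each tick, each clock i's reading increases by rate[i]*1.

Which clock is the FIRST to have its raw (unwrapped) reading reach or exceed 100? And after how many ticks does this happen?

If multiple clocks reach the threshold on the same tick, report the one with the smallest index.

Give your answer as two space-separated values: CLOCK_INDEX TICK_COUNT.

clock 0: start=0, rate=2.0, needs 100-0 = 100; ticks = ceil(100/2.0) = ceil(50.0000) = 50; reading at tick 50 = 0 + 2.0*50 = 100.0000
clock 1: start=20, rate=0.8, needs 100-20 = 80; ticks = ceil(80/0.8) = ceil(100.0000) = 100; reading at tick 100 = 20 + 0.8*100 = 100.0000
clock 2: start=0, rate=1.25, needs 100-0 = 100; ticks = ceil(100/1.25) = ceil(80.0000) = 80; reading at tick 80 = 0 + 1.25*80 = 100.0000
clock 3: start=18, rate=1.2, needs 100-18 = 82; ticks = ceil(82/1.2) = ceil(68.3333) = 69; reading at tick 69 = 18 + 1.2*69 = 100.8000
Minimum tick count = 50; winners = [0]; smallest index = 0

Answer: 0 50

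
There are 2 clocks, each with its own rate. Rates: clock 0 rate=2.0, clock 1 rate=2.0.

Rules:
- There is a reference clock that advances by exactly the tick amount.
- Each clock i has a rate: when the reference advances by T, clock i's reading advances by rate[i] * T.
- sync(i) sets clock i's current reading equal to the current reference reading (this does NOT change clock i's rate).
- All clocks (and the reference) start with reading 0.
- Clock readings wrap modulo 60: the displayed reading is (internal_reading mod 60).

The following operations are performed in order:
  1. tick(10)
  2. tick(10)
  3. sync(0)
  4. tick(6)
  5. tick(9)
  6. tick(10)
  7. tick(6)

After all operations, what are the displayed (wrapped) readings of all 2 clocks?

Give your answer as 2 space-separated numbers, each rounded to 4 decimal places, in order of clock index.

Answer: 22.0000 42.0000

Derivation:
After op 1 tick(10): ref=10.0000 raw=[20.0000 20.0000]
After op 2 tick(10): ref=20.0000 raw=[40.0000 40.0000]
After op 3 sync(0): ref=20.0000 raw=[20.0000 40.0000]
After op 4 tick(6): ref=26.0000 raw=[32.0000 52.0000]
After op 5 tick(9): ref=35.0000 raw=[50.0000 70.0000]
After op 6 tick(10): ref=45.0000 raw=[70.0000 90.0000]
After op 7 tick(6): ref=51.0000 raw=[82.0000 102.0000]
Wrap final raw readings (mod 60): 82.0000 mod 60 = 22.0000; 102.0000 mod 60 = 42.0000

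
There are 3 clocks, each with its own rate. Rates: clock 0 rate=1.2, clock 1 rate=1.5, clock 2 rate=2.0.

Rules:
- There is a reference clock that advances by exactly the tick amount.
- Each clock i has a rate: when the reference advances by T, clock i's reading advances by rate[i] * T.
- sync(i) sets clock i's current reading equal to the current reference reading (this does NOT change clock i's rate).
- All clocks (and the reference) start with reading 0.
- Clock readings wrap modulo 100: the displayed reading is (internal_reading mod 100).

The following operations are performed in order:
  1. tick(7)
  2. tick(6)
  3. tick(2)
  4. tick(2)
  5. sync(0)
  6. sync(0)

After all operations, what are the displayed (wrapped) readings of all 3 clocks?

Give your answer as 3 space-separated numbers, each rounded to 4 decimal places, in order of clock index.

Answer: 17.0000 25.5000 34.0000

Derivation:
After op 1 tick(7): ref=7.0000 raw=[8.4000 10.5000 14.0000]
After op 2 tick(6): ref=13.0000 raw=[15.6000 19.5000 26.0000]
After op 3 tick(2): ref=15.0000 raw=[18.0000 22.5000 30.0000]
After op 4 tick(2): ref=17.0000 raw=[20.4000 25.5000 34.0000]
After op 5 sync(0): ref=17.0000 raw=[17.0000 25.5000 34.0000]
After op 6 sync(0): ref=17.0000 raw=[17.0000 25.5000 34.0000]
Wrap final raw readings (mod 100): 17.0000 mod 100 = 17.0000; 25.5000 mod 100 = 25.5000; 34.0000 mod 100 = 34.0000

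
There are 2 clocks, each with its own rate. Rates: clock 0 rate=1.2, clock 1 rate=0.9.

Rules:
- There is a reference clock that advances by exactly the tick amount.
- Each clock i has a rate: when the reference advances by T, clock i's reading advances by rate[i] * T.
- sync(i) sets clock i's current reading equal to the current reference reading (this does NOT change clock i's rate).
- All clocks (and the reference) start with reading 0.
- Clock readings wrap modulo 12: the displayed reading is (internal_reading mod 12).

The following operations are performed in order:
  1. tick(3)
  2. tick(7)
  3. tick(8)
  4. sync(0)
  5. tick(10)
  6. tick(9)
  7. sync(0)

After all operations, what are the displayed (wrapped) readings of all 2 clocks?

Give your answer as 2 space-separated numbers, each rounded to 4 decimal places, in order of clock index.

Answer: 1.0000 9.3000

Derivation:
After op 1 tick(3): ref=3.0000 raw=[3.6000 2.7000]
After op 2 tick(7): ref=10.0000 raw=[12.0000 9.0000]
After op 3 tick(8): ref=18.0000 raw=[21.6000 16.2000]
After op 4 sync(0): ref=18.0000 raw=[18.0000 16.2000]
After op 5 tick(10): ref=28.0000 raw=[30.0000 25.2000]
After op 6 tick(9): ref=37.0000 raw=[40.8000 33.3000]
After op 7 sync(0): ref=37.0000 raw=[37.0000 33.3000]
Wrap final raw readings (mod 12): 37.0000 mod 12 = 1.0000; 33.3000 mod 12 = 9.3000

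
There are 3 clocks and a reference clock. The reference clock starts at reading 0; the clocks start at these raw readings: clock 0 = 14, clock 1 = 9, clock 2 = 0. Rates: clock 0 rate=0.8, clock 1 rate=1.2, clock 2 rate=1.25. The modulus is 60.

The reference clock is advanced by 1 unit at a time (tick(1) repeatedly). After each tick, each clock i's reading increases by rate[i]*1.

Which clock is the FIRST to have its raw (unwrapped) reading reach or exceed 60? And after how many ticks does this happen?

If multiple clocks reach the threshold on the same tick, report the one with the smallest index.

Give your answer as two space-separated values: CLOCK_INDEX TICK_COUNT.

clock 0: start=14, rate=0.8, needs 60-14 = 46; ticks = ceil(46/0.8) = ceil(57.5000) = 58; reading at tick 58 = 14 + 0.8*58 = 60.4000
clock 1: start=9, rate=1.2, needs 60-9 = 51; ticks = ceil(51/1.2) = ceil(42.5000) = 43; reading at tick 43 = 9 + 1.2*43 = 60.6000
clock 2: start=0, rate=1.25, needs 60-0 = 60; ticks = ceil(60/1.25) = ceil(48.0000) = 48; reading at tick 48 = 0 + 1.25*48 = 60.0000
Minimum tick count = 43; winners = [1]; smallest index = 1

Answer: 1 43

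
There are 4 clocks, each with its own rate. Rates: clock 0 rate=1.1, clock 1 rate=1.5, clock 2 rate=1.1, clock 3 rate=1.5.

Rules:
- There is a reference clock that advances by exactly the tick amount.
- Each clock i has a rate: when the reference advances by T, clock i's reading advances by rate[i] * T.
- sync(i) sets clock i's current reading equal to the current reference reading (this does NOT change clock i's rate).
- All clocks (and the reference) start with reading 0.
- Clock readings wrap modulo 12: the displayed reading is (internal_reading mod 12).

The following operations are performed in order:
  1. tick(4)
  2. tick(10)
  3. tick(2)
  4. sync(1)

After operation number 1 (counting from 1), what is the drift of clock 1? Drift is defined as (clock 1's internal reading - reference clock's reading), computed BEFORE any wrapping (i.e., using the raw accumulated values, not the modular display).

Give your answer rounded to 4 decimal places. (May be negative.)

Answer: 2.0000

Derivation:
After op 1 tick(4): ref=4.0000 raw=[4.4000 6.0000 4.4000 6.0000]
Drift of clock 1 after op 1: 6.0000 - 4.0000 = 2.0000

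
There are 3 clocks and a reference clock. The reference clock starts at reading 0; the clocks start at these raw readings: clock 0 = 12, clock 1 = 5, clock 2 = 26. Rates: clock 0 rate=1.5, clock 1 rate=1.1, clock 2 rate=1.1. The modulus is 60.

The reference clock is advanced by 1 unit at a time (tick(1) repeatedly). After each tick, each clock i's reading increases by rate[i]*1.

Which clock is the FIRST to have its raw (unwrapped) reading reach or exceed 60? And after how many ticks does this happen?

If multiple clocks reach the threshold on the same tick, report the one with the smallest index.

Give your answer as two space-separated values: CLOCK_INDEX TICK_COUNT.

Answer: 2 31

Derivation:
clock 0: start=12, rate=1.5, needs 60-12 = 48; ticks = ceil(48/1.5) = ceil(32.0000) = 32; reading at tick 32 = 12 + 1.5*32 = 60.0000
clock 1: start=5, rate=1.1, needs 60-5 = 55; ticks = ceil(55/1.1) = ceil(50.0000) = 50; reading at tick 50 = 5 + 1.1*50 = 60.0000
clock 2: start=26, rate=1.1, needs 60-26 = 34; ticks = ceil(34/1.1) = ceil(30.9091) = 31; reading at tick 31 = 26 + 1.1*31 = 60.1000
Minimum tick count = 31; winners = [2]; smallest index = 2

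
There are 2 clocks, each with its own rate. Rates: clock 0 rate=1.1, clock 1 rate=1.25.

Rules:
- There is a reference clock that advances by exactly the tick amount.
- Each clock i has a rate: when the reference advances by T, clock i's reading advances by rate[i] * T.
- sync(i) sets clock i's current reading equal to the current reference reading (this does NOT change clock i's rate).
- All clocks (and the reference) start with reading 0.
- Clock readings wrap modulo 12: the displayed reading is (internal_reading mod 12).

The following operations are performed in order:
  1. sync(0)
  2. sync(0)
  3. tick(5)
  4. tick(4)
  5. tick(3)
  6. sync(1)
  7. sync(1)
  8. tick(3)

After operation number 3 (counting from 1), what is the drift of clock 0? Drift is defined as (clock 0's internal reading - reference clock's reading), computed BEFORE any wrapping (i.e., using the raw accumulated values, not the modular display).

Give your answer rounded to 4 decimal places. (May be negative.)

Answer: 0.5000

Derivation:
After op 1 sync(0): ref=0.0000 raw=[0.0000 0.0000]
After op 2 sync(0): ref=0.0000 raw=[0.0000 0.0000]
After op 3 tick(5): ref=5.0000 raw=[5.5000 6.2500]
Drift of clock 0 after op 3: 5.5000 - 5.0000 = 0.5000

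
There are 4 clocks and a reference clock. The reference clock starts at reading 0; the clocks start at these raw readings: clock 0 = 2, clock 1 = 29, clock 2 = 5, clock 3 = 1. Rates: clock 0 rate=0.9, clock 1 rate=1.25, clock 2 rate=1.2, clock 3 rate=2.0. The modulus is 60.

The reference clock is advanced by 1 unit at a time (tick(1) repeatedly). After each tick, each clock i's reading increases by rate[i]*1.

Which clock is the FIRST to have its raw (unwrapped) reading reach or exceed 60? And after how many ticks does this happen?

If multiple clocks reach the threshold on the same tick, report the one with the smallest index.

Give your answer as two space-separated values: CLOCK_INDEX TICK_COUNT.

Answer: 1 25

Derivation:
clock 0: start=2, rate=0.9, needs 60-2 = 58; ticks = ceil(58/0.9) = ceil(64.4444) = 65; reading at tick 65 = 2 + 0.9*65 = 60.5000
clock 1: start=29, rate=1.25, needs 60-29 = 31; ticks = ceil(31/1.25) = ceil(24.8000) = 25; reading at tick 25 = 29 + 1.25*25 = 60.2500
clock 2: start=5, rate=1.2, needs 60-5 = 55; ticks = ceil(55/1.2) = ceil(45.8333) = 46; reading at tick 46 = 5 + 1.2*46 = 60.2000
clock 3: start=1, rate=2.0, needs 60-1 = 59; ticks = ceil(59/2.0) = ceil(29.5000) = 30; reading at tick 30 = 1 + 2.0*30 = 61.0000
Minimum tick count = 25; winners = [1]; smallest index = 1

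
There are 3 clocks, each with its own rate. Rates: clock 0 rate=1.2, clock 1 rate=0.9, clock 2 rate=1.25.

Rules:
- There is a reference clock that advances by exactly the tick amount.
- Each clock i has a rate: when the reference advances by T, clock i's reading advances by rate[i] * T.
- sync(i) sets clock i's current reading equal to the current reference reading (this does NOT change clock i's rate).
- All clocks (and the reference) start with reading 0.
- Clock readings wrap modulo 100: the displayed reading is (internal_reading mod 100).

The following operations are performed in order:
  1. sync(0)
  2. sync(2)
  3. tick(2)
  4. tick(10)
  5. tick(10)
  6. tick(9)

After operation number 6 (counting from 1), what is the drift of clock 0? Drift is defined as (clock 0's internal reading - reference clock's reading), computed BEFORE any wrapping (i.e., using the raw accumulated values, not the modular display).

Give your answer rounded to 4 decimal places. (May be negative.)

After op 1 sync(0): ref=0.0000 raw=[0.0000 0.0000 0.0000]
After op 2 sync(2): ref=0.0000 raw=[0.0000 0.0000 0.0000]
After op 3 tick(2): ref=2.0000 raw=[2.4000 1.8000 2.5000]
After op 4 tick(10): ref=12.0000 raw=[14.4000 10.8000 15.0000]
After op 5 tick(10): ref=22.0000 raw=[26.4000 19.8000 27.5000]
After op 6 tick(9): ref=31.0000 raw=[37.2000 27.9000 38.7500]
Drift of clock 0 after op 6: 37.2000 - 31.0000 = 6.2000

Answer: 6.2000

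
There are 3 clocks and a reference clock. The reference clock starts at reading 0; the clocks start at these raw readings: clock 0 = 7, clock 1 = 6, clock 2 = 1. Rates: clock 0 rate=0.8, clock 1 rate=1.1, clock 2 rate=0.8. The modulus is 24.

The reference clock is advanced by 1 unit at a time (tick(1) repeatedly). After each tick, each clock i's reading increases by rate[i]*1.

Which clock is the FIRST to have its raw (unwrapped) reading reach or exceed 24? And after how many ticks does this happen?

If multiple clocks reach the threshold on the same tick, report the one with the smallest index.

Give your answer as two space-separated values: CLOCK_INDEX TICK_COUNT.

Answer: 1 17

Derivation:
clock 0: start=7, rate=0.8, needs 24-7 = 17; ticks = ceil(17/0.8) = ceil(21.2500) = 22; reading at tick 22 = 7 + 0.8*22 = 24.6000
clock 1: start=6, rate=1.1, needs 24-6 = 18; ticks = ceil(18/1.1) = ceil(16.3636) = 17; reading at tick 17 = 6 + 1.1*17 = 24.7000
clock 2: start=1, rate=0.8, needs 24-1 = 23; ticks = ceil(23/0.8) = ceil(28.7500) = 29; reading at tick 29 = 1 + 0.8*29 = 24.2000
Minimum tick count = 17; winners = [1]; smallest index = 1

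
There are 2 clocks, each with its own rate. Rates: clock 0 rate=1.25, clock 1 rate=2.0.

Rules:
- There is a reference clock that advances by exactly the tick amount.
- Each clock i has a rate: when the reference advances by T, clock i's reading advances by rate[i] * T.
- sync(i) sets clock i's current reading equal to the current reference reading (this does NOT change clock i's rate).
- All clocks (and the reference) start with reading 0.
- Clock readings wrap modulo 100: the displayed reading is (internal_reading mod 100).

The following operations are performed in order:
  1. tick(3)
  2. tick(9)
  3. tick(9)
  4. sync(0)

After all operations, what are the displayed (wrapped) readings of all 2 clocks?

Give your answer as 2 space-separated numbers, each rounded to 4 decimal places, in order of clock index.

Answer: 21.0000 42.0000

Derivation:
After op 1 tick(3): ref=3.0000 raw=[3.7500 6.0000]
After op 2 tick(9): ref=12.0000 raw=[15.0000 24.0000]
After op 3 tick(9): ref=21.0000 raw=[26.2500 42.0000]
After op 4 sync(0): ref=21.0000 raw=[21.0000 42.0000]
Wrap final raw readings (mod 100): 21.0000 mod 100 = 21.0000; 42.0000 mod 100 = 42.0000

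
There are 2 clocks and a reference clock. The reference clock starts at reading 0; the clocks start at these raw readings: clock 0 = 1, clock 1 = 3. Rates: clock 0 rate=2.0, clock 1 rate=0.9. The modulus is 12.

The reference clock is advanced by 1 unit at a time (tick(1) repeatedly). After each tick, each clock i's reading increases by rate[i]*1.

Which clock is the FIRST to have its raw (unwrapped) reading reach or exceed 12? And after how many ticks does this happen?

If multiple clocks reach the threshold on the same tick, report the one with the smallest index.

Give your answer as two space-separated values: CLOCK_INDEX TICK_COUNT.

Answer: 0 6

Derivation:
clock 0: start=1, rate=2.0, needs 12-1 = 11; ticks = ceil(11/2.0) = ceil(5.5000) = 6; reading at tick 6 = 1 + 2.0*6 = 13.0000
clock 1: start=3, rate=0.9, needs 12-3 = 9; ticks = ceil(9/0.9) = ceil(10.0000) = 10; reading at tick 10 = 3 + 0.9*10 = 12.0000
Minimum tick count = 6; winners = [0]; smallest index = 0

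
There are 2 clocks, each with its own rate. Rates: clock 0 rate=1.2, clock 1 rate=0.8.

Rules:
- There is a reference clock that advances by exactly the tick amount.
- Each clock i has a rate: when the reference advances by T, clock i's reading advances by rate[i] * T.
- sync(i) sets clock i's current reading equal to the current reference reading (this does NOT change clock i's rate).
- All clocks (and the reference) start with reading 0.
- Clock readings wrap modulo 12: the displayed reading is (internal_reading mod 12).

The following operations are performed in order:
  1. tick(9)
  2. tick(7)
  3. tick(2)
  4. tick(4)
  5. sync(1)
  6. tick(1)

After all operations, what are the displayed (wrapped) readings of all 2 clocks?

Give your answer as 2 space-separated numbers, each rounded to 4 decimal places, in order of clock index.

After op 1 tick(9): ref=9.0000 raw=[10.8000 7.2000]
After op 2 tick(7): ref=16.0000 raw=[19.2000 12.8000]
After op 3 tick(2): ref=18.0000 raw=[21.6000 14.4000]
After op 4 tick(4): ref=22.0000 raw=[26.4000 17.6000]
After op 5 sync(1): ref=22.0000 raw=[26.4000 22.0000]
After op 6 tick(1): ref=23.0000 raw=[27.6000 22.8000]
Wrap final raw readings (mod 12): 27.6000 mod 12 = 3.6000; 22.8000 mod 12 = 10.8000

Answer: 3.6000 10.8000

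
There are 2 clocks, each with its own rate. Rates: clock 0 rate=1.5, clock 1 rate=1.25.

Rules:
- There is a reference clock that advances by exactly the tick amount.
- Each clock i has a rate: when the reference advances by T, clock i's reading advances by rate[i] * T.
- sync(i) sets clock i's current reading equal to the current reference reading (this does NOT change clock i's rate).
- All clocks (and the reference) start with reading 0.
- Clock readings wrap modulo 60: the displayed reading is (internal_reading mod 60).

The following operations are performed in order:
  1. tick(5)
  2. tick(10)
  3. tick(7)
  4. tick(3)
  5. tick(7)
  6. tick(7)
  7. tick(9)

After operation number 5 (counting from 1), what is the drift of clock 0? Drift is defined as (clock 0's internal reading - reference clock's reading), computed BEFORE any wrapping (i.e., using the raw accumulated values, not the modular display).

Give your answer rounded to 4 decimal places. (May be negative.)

After op 1 tick(5): ref=5.0000 raw=[7.5000 6.2500]
After op 2 tick(10): ref=15.0000 raw=[22.5000 18.7500]
After op 3 tick(7): ref=22.0000 raw=[33.0000 27.5000]
After op 4 tick(3): ref=25.0000 raw=[37.5000 31.2500]
After op 5 tick(7): ref=32.0000 raw=[48.0000 40.0000]
Drift of clock 0 after op 5: 48.0000 - 32.0000 = 16.0000

Answer: 16.0000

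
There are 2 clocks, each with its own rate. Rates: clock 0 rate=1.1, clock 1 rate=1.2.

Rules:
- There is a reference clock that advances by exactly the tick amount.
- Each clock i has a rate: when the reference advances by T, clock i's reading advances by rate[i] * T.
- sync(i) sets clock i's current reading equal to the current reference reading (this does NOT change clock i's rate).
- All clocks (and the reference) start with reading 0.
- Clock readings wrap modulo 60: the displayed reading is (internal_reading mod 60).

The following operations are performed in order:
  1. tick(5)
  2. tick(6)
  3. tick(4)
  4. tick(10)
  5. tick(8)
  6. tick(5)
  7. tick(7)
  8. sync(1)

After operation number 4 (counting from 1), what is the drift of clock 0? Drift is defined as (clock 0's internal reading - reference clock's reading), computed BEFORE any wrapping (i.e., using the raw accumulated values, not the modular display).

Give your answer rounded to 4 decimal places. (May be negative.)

Answer: 2.5000

Derivation:
After op 1 tick(5): ref=5.0000 raw=[5.5000 6.0000]
After op 2 tick(6): ref=11.0000 raw=[12.1000 13.2000]
After op 3 tick(4): ref=15.0000 raw=[16.5000 18.0000]
After op 4 tick(10): ref=25.0000 raw=[27.5000 30.0000]
Drift of clock 0 after op 4: 27.5000 - 25.0000 = 2.5000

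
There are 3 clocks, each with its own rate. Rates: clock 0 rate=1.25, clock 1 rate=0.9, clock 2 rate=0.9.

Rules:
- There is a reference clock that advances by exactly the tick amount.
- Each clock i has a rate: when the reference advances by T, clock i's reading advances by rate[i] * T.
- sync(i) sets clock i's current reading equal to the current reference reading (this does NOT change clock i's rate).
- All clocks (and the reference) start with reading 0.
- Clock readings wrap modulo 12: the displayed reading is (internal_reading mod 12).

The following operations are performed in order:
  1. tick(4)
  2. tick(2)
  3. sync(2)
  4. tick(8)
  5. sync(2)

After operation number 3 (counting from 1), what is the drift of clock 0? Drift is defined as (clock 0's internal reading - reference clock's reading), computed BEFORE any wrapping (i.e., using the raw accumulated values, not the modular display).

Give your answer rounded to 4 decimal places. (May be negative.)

Answer: 1.5000

Derivation:
After op 1 tick(4): ref=4.0000 raw=[5.0000 3.6000 3.6000]
After op 2 tick(2): ref=6.0000 raw=[7.5000 5.4000 5.4000]
After op 3 sync(2): ref=6.0000 raw=[7.5000 5.4000 6.0000]
Drift of clock 0 after op 3: 7.5000 - 6.0000 = 1.5000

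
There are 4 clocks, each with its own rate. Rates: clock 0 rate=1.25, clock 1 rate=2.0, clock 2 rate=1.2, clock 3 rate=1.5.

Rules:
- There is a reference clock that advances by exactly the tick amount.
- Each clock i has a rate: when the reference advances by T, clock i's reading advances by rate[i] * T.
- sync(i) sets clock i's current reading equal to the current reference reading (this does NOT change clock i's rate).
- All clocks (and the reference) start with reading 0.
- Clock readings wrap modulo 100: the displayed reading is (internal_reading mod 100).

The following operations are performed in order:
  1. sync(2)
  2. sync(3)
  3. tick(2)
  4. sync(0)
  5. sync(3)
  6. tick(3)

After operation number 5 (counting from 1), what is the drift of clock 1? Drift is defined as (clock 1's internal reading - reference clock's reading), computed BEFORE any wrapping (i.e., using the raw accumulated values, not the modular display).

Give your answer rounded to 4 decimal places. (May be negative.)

After op 1 sync(2): ref=0.0000 raw=[0.0000 0.0000 0.0000 0.0000]
After op 2 sync(3): ref=0.0000 raw=[0.0000 0.0000 0.0000 0.0000]
After op 3 tick(2): ref=2.0000 raw=[2.5000 4.0000 2.4000 3.0000]
After op 4 sync(0): ref=2.0000 raw=[2.0000 4.0000 2.4000 3.0000]
After op 5 sync(3): ref=2.0000 raw=[2.0000 4.0000 2.4000 2.0000]
Drift of clock 1 after op 5: 4.0000 - 2.0000 = 2.0000

Answer: 2.0000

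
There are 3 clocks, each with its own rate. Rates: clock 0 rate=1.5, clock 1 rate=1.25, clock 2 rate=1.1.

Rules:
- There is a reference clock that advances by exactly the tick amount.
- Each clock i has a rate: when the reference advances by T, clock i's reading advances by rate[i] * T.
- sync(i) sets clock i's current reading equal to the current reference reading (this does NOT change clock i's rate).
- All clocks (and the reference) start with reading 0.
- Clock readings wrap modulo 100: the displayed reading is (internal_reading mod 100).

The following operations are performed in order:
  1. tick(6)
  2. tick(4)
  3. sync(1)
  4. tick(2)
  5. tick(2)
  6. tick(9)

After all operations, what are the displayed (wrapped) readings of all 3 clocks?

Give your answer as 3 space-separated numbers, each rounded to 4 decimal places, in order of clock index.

Answer: 34.5000 26.2500 25.3000

Derivation:
After op 1 tick(6): ref=6.0000 raw=[9.0000 7.5000 6.6000]
After op 2 tick(4): ref=10.0000 raw=[15.0000 12.5000 11.0000]
After op 3 sync(1): ref=10.0000 raw=[15.0000 10.0000 11.0000]
After op 4 tick(2): ref=12.0000 raw=[18.0000 12.5000 13.2000]
After op 5 tick(2): ref=14.0000 raw=[21.0000 15.0000 15.4000]
After op 6 tick(9): ref=23.0000 raw=[34.5000 26.2500 25.3000]
Wrap final raw readings (mod 100): 34.5000 mod 100 = 34.5000; 26.2500 mod 100 = 26.2500; 25.3000 mod 100 = 25.3000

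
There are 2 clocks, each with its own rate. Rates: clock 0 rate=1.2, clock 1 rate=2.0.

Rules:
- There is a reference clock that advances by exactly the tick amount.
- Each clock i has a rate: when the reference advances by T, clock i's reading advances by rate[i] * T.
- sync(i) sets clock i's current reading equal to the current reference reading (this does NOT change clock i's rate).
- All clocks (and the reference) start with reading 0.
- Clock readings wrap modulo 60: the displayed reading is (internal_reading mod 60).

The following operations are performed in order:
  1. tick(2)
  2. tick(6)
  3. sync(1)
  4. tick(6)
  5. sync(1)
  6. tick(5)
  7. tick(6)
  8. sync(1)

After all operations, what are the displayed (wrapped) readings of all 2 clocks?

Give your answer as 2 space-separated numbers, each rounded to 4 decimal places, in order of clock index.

After op 1 tick(2): ref=2.0000 raw=[2.4000 4.0000]
After op 2 tick(6): ref=8.0000 raw=[9.6000 16.0000]
After op 3 sync(1): ref=8.0000 raw=[9.6000 8.0000]
After op 4 tick(6): ref=14.0000 raw=[16.8000 20.0000]
After op 5 sync(1): ref=14.0000 raw=[16.8000 14.0000]
After op 6 tick(5): ref=19.0000 raw=[22.8000 24.0000]
After op 7 tick(6): ref=25.0000 raw=[30.0000 36.0000]
After op 8 sync(1): ref=25.0000 raw=[30.0000 25.0000]
Wrap final raw readings (mod 60): 30.0000 mod 60 = 30.0000; 25.0000 mod 60 = 25.0000

Answer: 30.0000 25.0000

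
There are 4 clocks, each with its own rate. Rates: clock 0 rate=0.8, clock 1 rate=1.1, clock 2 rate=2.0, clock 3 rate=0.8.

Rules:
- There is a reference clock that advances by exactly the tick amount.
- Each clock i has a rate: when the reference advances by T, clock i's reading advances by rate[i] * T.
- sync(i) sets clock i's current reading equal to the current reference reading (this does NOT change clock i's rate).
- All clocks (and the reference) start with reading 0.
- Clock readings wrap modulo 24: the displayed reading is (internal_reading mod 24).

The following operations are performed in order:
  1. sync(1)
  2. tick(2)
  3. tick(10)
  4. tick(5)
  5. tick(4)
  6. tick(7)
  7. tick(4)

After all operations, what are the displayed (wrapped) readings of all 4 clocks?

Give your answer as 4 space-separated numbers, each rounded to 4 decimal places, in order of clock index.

Answer: 1.6000 11.2000 16.0000 1.6000

Derivation:
After op 1 sync(1): ref=0.0000 raw=[0.0000 0.0000 0.0000 0.0000]
After op 2 tick(2): ref=2.0000 raw=[1.6000 2.2000 4.0000 1.6000]
After op 3 tick(10): ref=12.0000 raw=[9.6000 13.2000 24.0000 9.6000]
After op 4 tick(5): ref=17.0000 raw=[13.6000 18.7000 34.0000 13.6000]
After op 5 tick(4): ref=21.0000 raw=[16.8000 23.1000 42.0000 16.8000]
After op 6 tick(7): ref=28.0000 raw=[22.4000 30.8000 56.0000 22.4000]
After op 7 tick(4): ref=32.0000 raw=[25.6000 35.2000 64.0000 25.6000]
Wrap final raw readings (mod 24): 25.6000 mod 24 = 1.6000; 35.2000 mod 24 = 11.2000; 64.0000 mod 24 = 16.0000; 25.6000 mod 24 = 1.6000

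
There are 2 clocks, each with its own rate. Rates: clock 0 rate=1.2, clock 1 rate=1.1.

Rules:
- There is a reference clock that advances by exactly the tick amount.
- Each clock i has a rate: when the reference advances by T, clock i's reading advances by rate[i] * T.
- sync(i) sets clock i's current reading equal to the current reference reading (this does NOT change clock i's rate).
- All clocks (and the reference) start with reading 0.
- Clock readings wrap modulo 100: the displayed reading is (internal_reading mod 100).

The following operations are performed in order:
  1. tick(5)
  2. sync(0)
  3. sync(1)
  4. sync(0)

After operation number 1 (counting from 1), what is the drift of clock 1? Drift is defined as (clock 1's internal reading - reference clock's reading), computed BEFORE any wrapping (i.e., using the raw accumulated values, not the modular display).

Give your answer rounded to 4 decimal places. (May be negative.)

Answer: 0.5000

Derivation:
After op 1 tick(5): ref=5.0000 raw=[6.0000 5.5000]
Drift of clock 1 after op 1: 5.5000 - 5.0000 = 0.5000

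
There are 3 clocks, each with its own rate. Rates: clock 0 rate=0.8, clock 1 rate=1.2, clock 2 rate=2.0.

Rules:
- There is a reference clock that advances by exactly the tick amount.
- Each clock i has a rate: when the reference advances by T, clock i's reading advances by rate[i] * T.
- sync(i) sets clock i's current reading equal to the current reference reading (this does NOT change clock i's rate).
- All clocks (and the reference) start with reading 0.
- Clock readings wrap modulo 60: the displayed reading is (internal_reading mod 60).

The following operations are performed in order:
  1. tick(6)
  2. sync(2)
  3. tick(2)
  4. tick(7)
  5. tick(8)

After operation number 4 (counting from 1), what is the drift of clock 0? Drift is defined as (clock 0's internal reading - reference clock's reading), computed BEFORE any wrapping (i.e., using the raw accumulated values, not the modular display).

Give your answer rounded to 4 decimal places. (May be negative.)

After op 1 tick(6): ref=6.0000 raw=[4.8000 7.2000 12.0000]
After op 2 sync(2): ref=6.0000 raw=[4.8000 7.2000 6.0000]
After op 3 tick(2): ref=8.0000 raw=[6.4000 9.6000 10.0000]
After op 4 tick(7): ref=15.0000 raw=[12.0000 18.0000 24.0000]
Drift of clock 0 after op 4: 12.0000 - 15.0000 = -3.0000

Answer: -3.0000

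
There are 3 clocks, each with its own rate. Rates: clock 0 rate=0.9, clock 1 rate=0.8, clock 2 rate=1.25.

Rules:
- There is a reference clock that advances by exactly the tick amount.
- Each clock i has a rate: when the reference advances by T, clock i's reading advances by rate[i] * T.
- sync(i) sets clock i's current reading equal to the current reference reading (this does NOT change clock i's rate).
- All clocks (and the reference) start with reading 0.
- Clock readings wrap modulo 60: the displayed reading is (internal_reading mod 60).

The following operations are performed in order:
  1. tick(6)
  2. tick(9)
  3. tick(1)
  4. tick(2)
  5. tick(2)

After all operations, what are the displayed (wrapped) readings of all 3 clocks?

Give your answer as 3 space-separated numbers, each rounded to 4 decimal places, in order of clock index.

Answer: 18.0000 16.0000 25.0000

Derivation:
After op 1 tick(6): ref=6.0000 raw=[5.4000 4.8000 7.5000]
After op 2 tick(9): ref=15.0000 raw=[13.5000 12.0000 18.7500]
After op 3 tick(1): ref=16.0000 raw=[14.4000 12.8000 20.0000]
After op 4 tick(2): ref=18.0000 raw=[16.2000 14.4000 22.5000]
After op 5 tick(2): ref=20.0000 raw=[18.0000 16.0000 25.0000]
Wrap final raw readings (mod 60): 18.0000 mod 60 = 18.0000; 16.0000 mod 60 = 16.0000; 25.0000 mod 60 = 25.0000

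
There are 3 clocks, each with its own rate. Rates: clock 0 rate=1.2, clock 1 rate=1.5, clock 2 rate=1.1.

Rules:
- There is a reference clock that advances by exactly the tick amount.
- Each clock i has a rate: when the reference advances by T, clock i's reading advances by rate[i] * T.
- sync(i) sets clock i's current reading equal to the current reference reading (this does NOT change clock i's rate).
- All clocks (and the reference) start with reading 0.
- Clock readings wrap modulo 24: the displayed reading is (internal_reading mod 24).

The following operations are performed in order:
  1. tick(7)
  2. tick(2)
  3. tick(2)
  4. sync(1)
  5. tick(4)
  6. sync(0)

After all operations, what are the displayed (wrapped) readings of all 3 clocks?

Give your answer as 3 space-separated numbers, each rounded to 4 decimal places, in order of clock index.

After op 1 tick(7): ref=7.0000 raw=[8.4000 10.5000 7.7000]
After op 2 tick(2): ref=9.0000 raw=[10.8000 13.5000 9.9000]
After op 3 tick(2): ref=11.0000 raw=[13.2000 16.5000 12.1000]
After op 4 sync(1): ref=11.0000 raw=[13.2000 11.0000 12.1000]
After op 5 tick(4): ref=15.0000 raw=[18.0000 17.0000 16.5000]
After op 6 sync(0): ref=15.0000 raw=[15.0000 17.0000 16.5000]
Wrap final raw readings (mod 24): 15.0000 mod 24 = 15.0000; 17.0000 mod 24 = 17.0000; 16.5000 mod 24 = 16.5000

Answer: 15.0000 17.0000 16.5000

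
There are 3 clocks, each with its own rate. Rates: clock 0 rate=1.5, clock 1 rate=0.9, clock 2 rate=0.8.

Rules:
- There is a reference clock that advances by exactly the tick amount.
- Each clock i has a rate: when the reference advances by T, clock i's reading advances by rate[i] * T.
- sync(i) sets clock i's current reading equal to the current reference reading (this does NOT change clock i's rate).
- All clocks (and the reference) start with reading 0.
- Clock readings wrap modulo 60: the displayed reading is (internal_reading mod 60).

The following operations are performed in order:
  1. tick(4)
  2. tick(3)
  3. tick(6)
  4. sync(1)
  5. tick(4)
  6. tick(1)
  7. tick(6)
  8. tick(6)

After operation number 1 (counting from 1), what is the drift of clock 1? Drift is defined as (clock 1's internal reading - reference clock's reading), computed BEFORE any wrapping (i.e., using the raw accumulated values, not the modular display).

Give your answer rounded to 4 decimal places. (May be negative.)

After op 1 tick(4): ref=4.0000 raw=[6.0000 3.6000 3.2000]
Drift of clock 1 after op 1: 3.6000 - 4.0000 = -0.4000

Answer: -0.4000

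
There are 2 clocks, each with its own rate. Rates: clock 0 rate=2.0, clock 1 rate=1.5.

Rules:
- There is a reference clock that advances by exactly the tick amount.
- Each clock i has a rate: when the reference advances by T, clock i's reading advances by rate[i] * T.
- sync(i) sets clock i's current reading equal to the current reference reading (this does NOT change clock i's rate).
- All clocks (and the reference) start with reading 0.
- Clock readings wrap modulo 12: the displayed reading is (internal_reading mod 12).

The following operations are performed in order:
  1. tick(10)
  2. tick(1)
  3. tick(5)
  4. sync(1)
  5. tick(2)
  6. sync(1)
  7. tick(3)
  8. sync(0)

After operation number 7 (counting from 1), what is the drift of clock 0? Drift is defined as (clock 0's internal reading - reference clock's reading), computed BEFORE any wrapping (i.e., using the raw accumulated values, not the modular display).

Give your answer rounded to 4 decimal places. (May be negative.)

Answer: 21.0000

Derivation:
After op 1 tick(10): ref=10.0000 raw=[20.0000 15.0000]
After op 2 tick(1): ref=11.0000 raw=[22.0000 16.5000]
After op 3 tick(5): ref=16.0000 raw=[32.0000 24.0000]
After op 4 sync(1): ref=16.0000 raw=[32.0000 16.0000]
After op 5 tick(2): ref=18.0000 raw=[36.0000 19.0000]
After op 6 sync(1): ref=18.0000 raw=[36.0000 18.0000]
After op 7 tick(3): ref=21.0000 raw=[42.0000 22.5000]
Drift of clock 0 after op 7: 42.0000 - 21.0000 = 21.0000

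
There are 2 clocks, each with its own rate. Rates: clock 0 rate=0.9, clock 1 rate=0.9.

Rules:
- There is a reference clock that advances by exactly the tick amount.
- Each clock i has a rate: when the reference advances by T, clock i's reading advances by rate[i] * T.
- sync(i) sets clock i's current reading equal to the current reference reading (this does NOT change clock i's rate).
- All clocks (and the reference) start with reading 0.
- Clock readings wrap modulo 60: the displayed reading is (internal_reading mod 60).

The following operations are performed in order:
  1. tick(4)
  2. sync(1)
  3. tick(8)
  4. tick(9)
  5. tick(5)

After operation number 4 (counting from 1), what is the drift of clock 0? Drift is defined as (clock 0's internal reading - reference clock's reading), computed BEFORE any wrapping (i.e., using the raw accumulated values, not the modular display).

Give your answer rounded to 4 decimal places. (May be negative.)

After op 1 tick(4): ref=4.0000 raw=[3.6000 3.6000]
After op 2 sync(1): ref=4.0000 raw=[3.6000 4.0000]
After op 3 tick(8): ref=12.0000 raw=[10.8000 11.2000]
After op 4 tick(9): ref=21.0000 raw=[18.9000 19.3000]
Drift of clock 0 after op 4: 18.9000 - 21.0000 = -2.1000

Answer: -2.1000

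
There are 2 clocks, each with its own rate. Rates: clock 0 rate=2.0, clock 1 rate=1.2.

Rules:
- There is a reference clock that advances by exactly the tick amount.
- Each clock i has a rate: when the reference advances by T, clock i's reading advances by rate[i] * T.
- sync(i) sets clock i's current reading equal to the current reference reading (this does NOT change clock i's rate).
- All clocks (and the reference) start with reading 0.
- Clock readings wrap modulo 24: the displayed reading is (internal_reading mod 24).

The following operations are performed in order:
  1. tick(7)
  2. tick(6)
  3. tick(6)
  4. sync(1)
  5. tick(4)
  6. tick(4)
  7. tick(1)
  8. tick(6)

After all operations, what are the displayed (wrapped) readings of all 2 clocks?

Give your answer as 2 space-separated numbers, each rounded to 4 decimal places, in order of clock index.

Answer: 20.0000 13.0000

Derivation:
After op 1 tick(7): ref=7.0000 raw=[14.0000 8.4000]
After op 2 tick(6): ref=13.0000 raw=[26.0000 15.6000]
After op 3 tick(6): ref=19.0000 raw=[38.0000 22.8000]
After op 4 sync(1): ref=19.0000 raw=[38.0000 19.0000]
After op 5 tick(4): ref=23.0000 raw=[46.0000 23.8000]
After op 6 tick(4): ref=27.0000 raw=[54.0000 28.6000]
After op 7 tick(1): ref=28.0000 raw=[56.0000 29.8000]
After op 8 tick(6): ref=34.0000 raw=[68.0000 37.0000]
Wrap final raw readings (mod 24): 68.0000 mod 24 = 20.0000; 37.0000 mod 24 = 13.0000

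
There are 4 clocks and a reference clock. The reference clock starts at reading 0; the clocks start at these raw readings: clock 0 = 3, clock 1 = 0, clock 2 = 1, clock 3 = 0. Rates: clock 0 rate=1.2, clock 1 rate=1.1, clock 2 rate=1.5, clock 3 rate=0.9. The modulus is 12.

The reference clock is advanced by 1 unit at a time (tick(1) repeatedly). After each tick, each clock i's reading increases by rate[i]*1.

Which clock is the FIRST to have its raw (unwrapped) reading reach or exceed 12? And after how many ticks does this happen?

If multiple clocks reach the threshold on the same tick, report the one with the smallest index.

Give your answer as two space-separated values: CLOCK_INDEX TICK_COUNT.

Answer: 0 8

Derivation:
clock 0: start=3, rate=1.2, needs 12-3 = 9; ticks = ceil(9/1.2) = ceil(7.5000) = 8; reading at tick 8 = 3 + 1.2*8 = 12.6000
clock 1: start=0, rate=1.1, needs 12-0 = 12; ticks = ceil(12/1.1) = ceil(10.9091) = 11; reading at tick 11 = 0 + 1.1*11 = 12.1000
clock 2: start=1, rate=1.5, needs 12-1 = 11; ticks = ceil(11/1.5) = ceil(7.3333) = 8; reading at tick 8 = 1 + 1.5*8 = 13.0000
clock 3: start=0, rate=0.9, needs 12-0 = 12; ticks = ceil(12/0.9) = ceil(13.3333) = 14; reading at tick 14 = 0 + 0.9*14 = 12.6000
Minimum tick count = 8; winners = [0, 2]; smallest index = 0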